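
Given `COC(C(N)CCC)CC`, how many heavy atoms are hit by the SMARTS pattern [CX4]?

8

Check the 10 heavy atoms by environment: 8× C (X4) → match; 1× O (X2) → no; 1× N (X3) → no.
That gives 8 matching atoms.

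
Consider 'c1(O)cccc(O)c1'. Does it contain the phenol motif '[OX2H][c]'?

Yes

The pattern [OX2H][c] describes a hydroxyl oxygen attached to an aromatic carbon — a phenol.
The molecule carries a hydroxyl group (-OH), whose atoms satisfy every constraint of the query, so the pattern matches.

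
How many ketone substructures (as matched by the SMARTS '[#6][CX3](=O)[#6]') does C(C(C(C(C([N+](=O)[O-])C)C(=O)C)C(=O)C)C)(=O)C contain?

3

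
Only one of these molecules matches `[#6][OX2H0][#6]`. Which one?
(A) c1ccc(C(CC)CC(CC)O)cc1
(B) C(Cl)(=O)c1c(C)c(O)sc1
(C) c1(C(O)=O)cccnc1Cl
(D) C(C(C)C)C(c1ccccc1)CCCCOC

[#6][OX2H0][#6] describes an aliphatic oxygen bridging two carbons with no H on the oxygen (an ether).
(A) has a hydroxyl group (-OH) but the oxygen has H1, not H0 bridging two carbons.
(B) has a hydroxyl group (-OH) but the oxygen has H1, not H0 bridging two carbons.
(C) has a carboxylic acid group (-C(=O)OH) but the -OH oxygen has H1; the =O is OX1, not OX2.
(D) contains a methoxy ether (-OCH3), which satisfies every atom and bond constraint.
So the answer is (D).

D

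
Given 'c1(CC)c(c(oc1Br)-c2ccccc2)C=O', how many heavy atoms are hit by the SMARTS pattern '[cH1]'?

5

The query [cH1] means: aromatic carbon bearing exactly one hydrogen.
Check the 16 heavy atoms by environment: 1× o (aromatic, H0) → no; 5× c (aromatic, H0) → no; 1× C (H1) → no; 1× O (H0) → no; 5× c (aromatic, H1) → match; 1× Br (H0) → no; 1× C (H2) → no; 1× C (H3) → no.
That gives 5 matching atoms.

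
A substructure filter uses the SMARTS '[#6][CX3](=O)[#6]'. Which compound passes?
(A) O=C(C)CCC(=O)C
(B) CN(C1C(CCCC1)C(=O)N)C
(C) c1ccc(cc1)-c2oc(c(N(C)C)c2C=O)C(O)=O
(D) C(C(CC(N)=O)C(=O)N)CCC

[#6][CX3](=O)[#6] describes a carbonyl carbon (no H) flanked by two carbons (a ketone).
(A) contains an acetyl/ketone group (-C(=O)CH3), which satisfies every atom and bond constraint.
(B) has a primary amide (-C(=O)NH2) but one neighbour of the carbonyl carbon is N, not C.
(C) has an aldehyde (-CHO) but the carbonyl carbon has H1, so it is not flanked by two carbons.
(D) has a primary amide (-C(=O)NH2) but one neighbour of the carbonyl carbon is N, not C.
So the answer is (A).

A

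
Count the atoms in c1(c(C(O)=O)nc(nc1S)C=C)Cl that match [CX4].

The query [CX4] means: C with X4: aliphatic carbon with exactly 4 total connections (bonds + H).
Check the 13 heavy atoms by environment: 2× n (aromatic, X2) → no; 4× c (aromatic, X3) → no; 3× C (X3) → no; 1× O (X1) → no; 1× O (X2) → no; 1× S (X2) → no; 1× Cl (X1) → no.
No environment satisfies the query, so 0 matching atoms.

0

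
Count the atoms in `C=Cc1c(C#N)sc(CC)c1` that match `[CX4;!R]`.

2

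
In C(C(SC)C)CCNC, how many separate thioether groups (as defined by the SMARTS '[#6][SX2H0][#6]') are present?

[#6][SX2H0][#6] is the SMARTS for a thioether: an aliphatic sulfur bridging two carbons with no H on the sulfur.
Exactly one fragment in the molecule meets all constraints, giving 1 match.

1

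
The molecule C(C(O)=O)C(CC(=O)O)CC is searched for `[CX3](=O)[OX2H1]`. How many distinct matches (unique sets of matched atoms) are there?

2

[CX3](=O)[OX2H1] is the SMARTS for a carboxylic acid: an sp2 carbon double-bonded to O and single-bonded to an -OH oxygen.
The molecule carries 2 separate instances of a carboxylic acid group (-C(=O)OH) meeting every constraint; each maps to a distinct set of atoms, giving 2 matches.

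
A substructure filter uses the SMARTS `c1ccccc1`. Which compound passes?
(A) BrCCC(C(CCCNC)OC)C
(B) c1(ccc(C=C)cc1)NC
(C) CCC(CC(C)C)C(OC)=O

B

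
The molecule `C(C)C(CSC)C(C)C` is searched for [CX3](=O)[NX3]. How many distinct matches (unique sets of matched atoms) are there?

[CX3](=O)[NX3] is the SMARTS for an amide: a carbonyl carbon bonded to a trivalent nitrogen.
No fragment in the molecule satisfies every constraint, giving 0 matches.

0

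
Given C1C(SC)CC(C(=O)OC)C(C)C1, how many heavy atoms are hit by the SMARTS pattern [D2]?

Check the 13 heavy atoms by environment: 3× C (D2) → match; 4× C (D3) → no; 1× O (D1) → no; 1× O (D2) → match; 3× C (D1) → no; 1× S (D2) → match.
Summing the matching environments: 3 + 1 + 1 = 5 matching atoms.

5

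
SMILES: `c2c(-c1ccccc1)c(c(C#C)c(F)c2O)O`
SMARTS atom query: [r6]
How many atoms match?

12

The query [r6] means: r6 matches atoms in a six-membered ring.
Check the 17 heavy atoms by environment: 12× c (aromatic, in 6-ring) → match; 2× O (acyclic) → no; 2× C (acyclic) → no; 1× F (acyclic) → no.
That gives 12 matching atoms.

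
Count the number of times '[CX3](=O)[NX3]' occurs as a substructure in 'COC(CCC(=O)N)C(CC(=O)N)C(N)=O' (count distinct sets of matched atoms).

[CX3](=O)[NX3] is the SMARTS for an amide: a carbonyl carbon bonded to a trivalent nitrogen.
The molecule carries 3 separate instances of a primary amide (-C(=O)NH2) meeting every constraint; each maps to a distinct set of atoms, giving 3 matches.

3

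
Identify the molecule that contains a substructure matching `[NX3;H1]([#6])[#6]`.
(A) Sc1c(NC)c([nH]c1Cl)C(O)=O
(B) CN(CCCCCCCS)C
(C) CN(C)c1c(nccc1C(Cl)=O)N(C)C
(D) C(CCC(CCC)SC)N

A

[NX3;H1]([#6])[#6] describes a trivalent nitrogen with one H, bonded to two carbons (a secondary amine).
(A) contains an N-methylamino group (-NHCH3), which satisfies every atom and bond constraint.
(B) has a dimethylamino group (-N(CH3)2) but the nitrogen has H0, not H1.
(C) has a dimethylamino group (-N(CH3)2) but the nitrogen has H0, not H1.
(D) has a primary amino group (-NH2) but the nitrogen has H2 and only one carbon neighbour.
So the answer is (A).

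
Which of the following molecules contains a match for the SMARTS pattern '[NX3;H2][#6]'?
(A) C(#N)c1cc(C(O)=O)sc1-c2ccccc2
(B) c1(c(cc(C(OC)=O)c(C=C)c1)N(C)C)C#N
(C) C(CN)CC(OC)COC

C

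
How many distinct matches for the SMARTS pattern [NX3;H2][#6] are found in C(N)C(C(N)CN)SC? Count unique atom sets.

3

[NX3;H2][#6] is the SMARTS for a primary amine: a trivalent nitrogen with two H attached to carbon.
The molecule carries 3 separate instances of a primary amino group (-NH2) meeting every constraint; each maps to a distinct set of atoms, giving 3 matches.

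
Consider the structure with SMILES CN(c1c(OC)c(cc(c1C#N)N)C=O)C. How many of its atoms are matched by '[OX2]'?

Check the 16 heavy atoms by environment: 6× c (aromatic, X3) → no; 1× O (X2) → match; 3× C (X4) → no; 1× C (X2) → no; 1× N (X1) → no; 2× N (X3) → no; 1× C (X3) → no; 1× O (X1) → no.
That gives 1 matching atom.

1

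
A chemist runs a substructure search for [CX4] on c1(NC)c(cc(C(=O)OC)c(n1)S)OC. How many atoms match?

The query [CX4] means: C with X4: aliphatic carbon with exactly 4 total connections (bonds + H).
Check the 15 heavy atoms by environment: 1× n (aromatic, X2) → no; 5× c (aromatic, X3) → no; 1× C (X3) → no; 1× O (X1) → no; 2× O (X2) → no; 3× C (X4) → match; 1× N (X3) → no; 1× S (X2) → no.
That gives 3 matching atoms.

3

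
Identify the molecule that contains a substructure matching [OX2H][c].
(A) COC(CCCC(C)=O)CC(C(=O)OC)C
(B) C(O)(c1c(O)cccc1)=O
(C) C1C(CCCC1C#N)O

[OX2H][c] describes a hydroxyl oxygen attached to an aromatic carbon (a phenol).
(A) has a methoxy ether (-OCH3) but the oxygen has H0, not H1.
(B) contains a hydroxyl group (-OH), which satisfies every atom and bond constraint.
(C) has a hydroxyl group (-OH) but the -OH is on an aliphatic carbon, not an aromatic c.
So the answer is (B).

B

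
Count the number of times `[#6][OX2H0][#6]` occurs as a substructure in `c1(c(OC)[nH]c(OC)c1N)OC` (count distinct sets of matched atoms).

[#6][OX2H0][#6] is the SMARTS for an ether: an aliphatic oxygen bridging two carbons with no H on the oxygen.
The molecule carries 3 separate instances of a methoxy ether (-OCH3) meeting every constraint; each maps to a distinct set of atoms, giving 3 matches.

3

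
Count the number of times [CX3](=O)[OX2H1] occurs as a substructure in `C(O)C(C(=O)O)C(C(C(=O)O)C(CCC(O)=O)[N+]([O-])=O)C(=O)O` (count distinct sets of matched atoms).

[CX3](=O)[OX2H1] is the SMARTS for a carboxylic acid: an sp2 carbon double-bonded to O and single-bonded to an -OH oxygen.
The molecule carries 4 separate instances of a carboxylic acid group (-C(=O)OH) meeting every constraint; each maps to a distinct set of atoms, giving 4 matches.

4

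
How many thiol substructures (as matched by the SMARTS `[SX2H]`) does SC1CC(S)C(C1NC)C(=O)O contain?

2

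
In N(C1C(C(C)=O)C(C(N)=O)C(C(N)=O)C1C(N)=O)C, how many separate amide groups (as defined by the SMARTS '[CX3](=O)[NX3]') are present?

[CX3](=O)[NX3] is the SMARTS for an amide: a carbonyl carbon bonded to a trivalent nitrogen.
The molecule carries 3 separate instances of a primary amide (-C(=O)NH2) meeting every constraint; each maps to a distinct set of atoms, giving 3 matches.

3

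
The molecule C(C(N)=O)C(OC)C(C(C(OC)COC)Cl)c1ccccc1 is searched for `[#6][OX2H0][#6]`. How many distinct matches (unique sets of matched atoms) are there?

3

[#6][OX2H0][#6] is the SMARTS for an ether: an aliphatic oxygen bridging two carbons with no H on the oxygen.
The molecule carries 3 separate instances of a methoxy ether (-OCH3) meeting every constraint; each maps to a distinct set of atoms, giving 3 matches.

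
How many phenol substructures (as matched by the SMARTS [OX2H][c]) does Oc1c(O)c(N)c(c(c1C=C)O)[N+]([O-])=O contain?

3

[OX2H][c] is the SMARTS for a phenol: a hydroxyl oxygen attached to an aromatic carbon.
The molecule carries 3 separate instances of a hydroxyl group (-OH) meeting every constraint; each maps to a distinct set of atoms, giving 3 matches.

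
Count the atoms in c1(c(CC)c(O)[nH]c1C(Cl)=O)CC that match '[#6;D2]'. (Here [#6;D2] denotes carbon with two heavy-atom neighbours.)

2

The query [#6;D2] means: any carbon bonded to exactly two heavy atoms.
Check the 13 heavy atoms by environment: 1× n (aromatic, D2) → no; 4× c (aromatic, D3) → no; 2× O (D1) → no; 2× C (D2) → match; 2× C (D1) → no; 1× C (D3) → no; 1× Cl (D1) → no.
That gives 2 matching atoms.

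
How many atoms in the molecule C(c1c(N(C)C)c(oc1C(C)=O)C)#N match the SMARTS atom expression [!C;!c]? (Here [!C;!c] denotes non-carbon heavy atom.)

4

The query [!C;!c] means: neither aliphatic nor aromatic carbon — same as [!#6].
Check the 14 heavy atoms by environment: 1× o (aromatic) → match; 4× c (aromatic) → no; 2× N → match; 6× C → no; 1× O → match.
Summing the matching environments: 1 + 2 + 1 = 4 matching atoms.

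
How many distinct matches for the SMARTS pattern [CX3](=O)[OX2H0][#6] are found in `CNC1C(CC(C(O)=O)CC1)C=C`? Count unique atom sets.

[CX3](=O)[OX2H0][#6] is the SMARTS for an ester: a carbonyl carbon bonded to an oxygen that is itself bonded to carbon (no H on that O).
The molecule has a carboxylic acid group (-C(=O)OH), but the singly-bonded O carries H (OX2H1, not H0); nothing else fits, so there are 0 matches.

0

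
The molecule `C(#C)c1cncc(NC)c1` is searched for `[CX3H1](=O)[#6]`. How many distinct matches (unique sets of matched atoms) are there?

0

[CX3H1](=O)[#6] is the SMARTS for an aldehyde: an sp2 carbon with one H, double-bonded to O and single-bonded to carbon.
No fragment in the molecule satisfies every constraint, giving 0 matches.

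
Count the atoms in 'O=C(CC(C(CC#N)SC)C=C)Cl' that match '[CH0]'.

2

The query [CH0] means: aliphatic carbon with no attached hydrogen.
Check the 13 heavy atoms by environment: 3× C (H2) → no; 3× C (H1) → no; 2× C (H0) → match; 1× N (H0) → no; 1× S (H0) → no; 1× C (H3) → no; 1× O (H0) → no; 1× Cl (H0) → no.
That gives 2 matching atoms.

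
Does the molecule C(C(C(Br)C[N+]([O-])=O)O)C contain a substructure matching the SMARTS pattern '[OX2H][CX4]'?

The pattern [OX2H][CX4] describes a hydroxyl oxygen bound to an sp3 (X4) carbon — an aliphatic alcohol.
The molecule carries a hydroxyl group (-OH), whose atoms satisfy every constraint of the query, so the pattern matches.

Yes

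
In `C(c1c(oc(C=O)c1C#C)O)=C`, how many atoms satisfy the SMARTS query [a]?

The query [a] means: a matches any aromatic atom.
Check the 12 heavy atoms by environment: 1× o (aromatic) → match; 4× c (aromatic) → match; 5× C → no; 2× O → no.
Summing the matching environments: 1 + 4 = 5 matching atoms.

5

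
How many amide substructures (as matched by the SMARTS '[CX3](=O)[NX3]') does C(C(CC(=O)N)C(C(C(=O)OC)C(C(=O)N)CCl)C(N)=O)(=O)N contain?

4

[CX3](=O)[NX3] is the SMARTS for an amide: a carbonyl carbon bonded to a trivalent nitrogen.
The molecule carries 4 separate instances of a primary amide (-C(=O)NH2) meeting every constraint; each maps to a distinct set of atoms, giving 4 matches.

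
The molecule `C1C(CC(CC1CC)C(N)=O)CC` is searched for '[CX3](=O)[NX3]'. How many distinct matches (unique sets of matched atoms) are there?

1

[CX3](=O)[NX3] is the SMARTS for an amide: a carbonyl carbon bonded to a trivalent nitrogen.
Exactly one fragment in the molecule meets all constraints, giving 1 match.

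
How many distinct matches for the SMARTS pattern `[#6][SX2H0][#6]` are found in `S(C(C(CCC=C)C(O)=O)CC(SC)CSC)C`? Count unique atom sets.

3

[#6][SX2H0][#6] is the SMARTS for a thioether: an aliphatic sulfur bridging two carbons with no H on the sulfur.
The molecule carries 3 separate instances of a methylthio ether (-SCH3) meeting every constraint; each maps to a distinct set of atoms, giving 3 matches.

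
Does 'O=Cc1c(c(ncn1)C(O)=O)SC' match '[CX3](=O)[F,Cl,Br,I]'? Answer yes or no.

No

The pattern [CX3](=O)[F,Cl,Br,I] describes a carbonyl carbon bonded to a halogen — an acyl halide.
The closest candidate here is a carboxylic acid group (-C(=O)OH), but the carbonyl is bonded to -OH, not to a halogen. No other fragment satisfies the full query, so there is no match.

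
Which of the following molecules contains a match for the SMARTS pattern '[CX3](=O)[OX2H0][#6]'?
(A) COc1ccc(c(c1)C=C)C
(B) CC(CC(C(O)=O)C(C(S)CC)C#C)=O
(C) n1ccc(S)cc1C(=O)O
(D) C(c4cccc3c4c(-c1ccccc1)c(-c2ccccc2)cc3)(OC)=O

[CX3](=O)[OX2H0][#6] describes a carbonyl carbon bonded to an oxygen that is itself bonded to carbon (no H on that O) (an ester).
(A) has a methoxy ether (-OCH3) but the ether oxygen is not adjacent to a C=O carbon.
(B) has a carboxylic acid group (-C(=O)OH) but the singly-bonded O carries H (OX2H1, not H0).
(C) has a carboxylic acid group (-C(=O)OH) but the singly-bonded O carries H (OX2H1, not H0).
(D) contains a methyl-ester group (-C(=O)OCH3), which satisfies every atom and bond constraint.
So the answer is (D).

D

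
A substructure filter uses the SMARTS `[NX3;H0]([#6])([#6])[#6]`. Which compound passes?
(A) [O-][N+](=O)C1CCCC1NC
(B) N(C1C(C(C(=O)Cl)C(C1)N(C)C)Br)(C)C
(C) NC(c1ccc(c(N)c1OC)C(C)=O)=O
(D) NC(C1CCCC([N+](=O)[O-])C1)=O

B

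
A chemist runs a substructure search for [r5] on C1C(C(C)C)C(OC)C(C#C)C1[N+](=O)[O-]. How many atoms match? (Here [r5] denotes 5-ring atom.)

The query [r5] means: r5 matches atoms in a five-membered ring.
Check the 15 heavy atoms by environment: 5× C (in 5-ring) → match; 1× N (charge +1, acyclic) → no; 1× O (charge -1, acyclic) → no; 2× O (acyclic) → no; 6× C (acyclic) → no.
That gives 5 matching atoms.

5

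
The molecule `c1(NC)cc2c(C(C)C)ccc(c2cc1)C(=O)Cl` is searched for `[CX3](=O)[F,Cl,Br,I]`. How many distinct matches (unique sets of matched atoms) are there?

[CX3](=O)[F,Cl,Br,I] is the SMARTS for an acyl halide: a carbonyl carbon bonded to a halogen.
Exactly one fragment in the molecule meets all constraints, giving 1 match.

1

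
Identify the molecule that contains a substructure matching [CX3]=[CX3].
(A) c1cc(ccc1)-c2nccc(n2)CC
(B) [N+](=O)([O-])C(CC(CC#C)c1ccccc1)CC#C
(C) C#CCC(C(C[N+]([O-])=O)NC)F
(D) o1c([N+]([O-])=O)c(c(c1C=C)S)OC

[CX3]=[CX3] describes a non-aromatic C=C double bond between two sp2 carbons (an alkene).
(A) has an ethyl group (-CH2CH3) but its C-C bond is a single bond between CX4 carbons, not CX3=CX3.
(B) has an ethynyl group (-C#CH) but the C-C bond is a triple bond, not a double bond.
(C) has an ethynyl group (-C#CH) but the C-C bond is a triple bond, not a double bond.
(D) contains a vinyl group (-CH=CH2), which satisfies every atom and bond constraint.
So the answer is (D).

D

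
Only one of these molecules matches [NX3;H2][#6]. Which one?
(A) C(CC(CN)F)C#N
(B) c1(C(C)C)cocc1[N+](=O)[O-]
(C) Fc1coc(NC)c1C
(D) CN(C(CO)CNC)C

A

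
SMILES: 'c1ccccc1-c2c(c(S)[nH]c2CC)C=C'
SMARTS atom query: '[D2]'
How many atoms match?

8

Check the 16 heavy atoms by environment: 1× n (aromatic, D2) → match; 5× c (aromatic, D3) → no; 1× S (D1) → no; 5× c (aromatic, D2) → match; 2× C (D2) → match; 2× C (D1) → no.
Summing the matching environments: 1 + 5 + 2 = 8 matching atoms.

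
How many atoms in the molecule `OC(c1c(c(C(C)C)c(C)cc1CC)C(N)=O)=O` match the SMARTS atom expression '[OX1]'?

The query [OX1] means: aliphatic oxygen with one total connection — typically a carbonyl =O or an oxide.
Check the 18 heavy atoms by environment: 6× c (aromatic, X3) → no; 2× C (X3) → no; 2× O (X1) → match; 1× N (X3) → no; 6× C (X4) → no; 1× O (X2) → no.
That gives 2 matching atoms.

2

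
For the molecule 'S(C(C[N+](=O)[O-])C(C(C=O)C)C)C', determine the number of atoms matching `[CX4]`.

The query [CX4] means: C with X4: aliphatic carbon with exactly 4 total connections (bonds + H).
Check the 13 heavy atoms by environment: 7× C (X4) → match; 1× S (X2) → no; 1× C (X3) → no; 2× O (X1) → no; 1× N (charge +1, X3) → no; 1× O (charge -1, X1) → no.
That gives 7 matching atoms.

7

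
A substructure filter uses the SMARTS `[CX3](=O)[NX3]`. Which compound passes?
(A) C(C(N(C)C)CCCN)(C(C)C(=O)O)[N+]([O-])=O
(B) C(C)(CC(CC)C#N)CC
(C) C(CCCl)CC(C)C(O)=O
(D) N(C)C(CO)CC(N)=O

D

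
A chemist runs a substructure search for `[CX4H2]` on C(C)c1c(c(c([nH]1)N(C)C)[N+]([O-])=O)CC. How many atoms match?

Check the 15 heavy atoms by environment: 1× n (aromatic, H1, X3) → no; 4× c (aromatic, H0, X3) → no; 1× N (charge +1, H0, X3) → no; 1× O (charge -1, H0, X1) → no; 1× O (H0, X1) → no; 2× C (H2, X4) → match; 4× C (H3, X4) → no; 1× N (H0, X3) → no.
That gives 2 matching atoms.

2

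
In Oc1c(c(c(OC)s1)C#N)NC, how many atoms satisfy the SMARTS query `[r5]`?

5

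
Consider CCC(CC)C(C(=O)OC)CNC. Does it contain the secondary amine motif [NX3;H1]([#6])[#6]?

Yes

The pattern [NX3;H1]([#6])[#6] describes a trivalent nitrogen with one H, bonded to two carbons — a secondary amine.
The molecule carries an N-methylamino group (-NHCH3), whose atoms satisfy every constraint of the query, so the pattern matches.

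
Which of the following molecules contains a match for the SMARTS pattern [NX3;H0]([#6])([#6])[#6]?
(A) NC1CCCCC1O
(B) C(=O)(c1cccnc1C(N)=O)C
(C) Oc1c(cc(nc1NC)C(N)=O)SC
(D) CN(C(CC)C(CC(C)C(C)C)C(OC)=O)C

D

[NX3;H0]([#6])([#6])[#6] describes a trivalent nitrogen with no H, bonded to three carbons (a tertiary amine).
(A) has a primary amino group (-NH2) but the nitrogen has H2, not H0 with three carbons.
(B) has a primary amide (-C(=O)NH2) but the amide nitrogen has H2 and only one carbon neighbour.
(C) has a primary amide (-C(=O)NH2) but the amide nitrogen has H2 and only one carbon neighbour.
(D) contains a dimethylamino group (-N(CH3)2), which satisfies every atom and bond constraint.
So the answer is (D).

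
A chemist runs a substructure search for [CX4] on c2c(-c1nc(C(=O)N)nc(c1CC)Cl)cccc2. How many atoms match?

The query [CX4] means: C with X4: aliphatic carbon with exactly 4 total connections (bonds + H).
Check the 18 heavy atoms by environment: 2× n (aromatic, X2) → no; 10× c (aromatic, X3) → no; 1× C (X3) → no; 1× O (X1) → no; 1× N (X3) → no; 1× Cl (X1) → no; 2× C (X4) → match.
That gives 2 matching atoms.

2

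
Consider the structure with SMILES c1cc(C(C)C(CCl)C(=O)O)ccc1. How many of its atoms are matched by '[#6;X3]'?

7

The query [#6;X3] means: any carbon (aromatic or not) with three total connections.
Check the 14 heavy atoms by environment: 4× C (X4) → no; 1× C (X3) → match; 1× O (X1) → no; 1× O (X2) → no; 1× Cl (X1) → no; 6× c (aromatic, X3) → match.
Summing the matching environments: 1 + 6 = 7 matching atoms.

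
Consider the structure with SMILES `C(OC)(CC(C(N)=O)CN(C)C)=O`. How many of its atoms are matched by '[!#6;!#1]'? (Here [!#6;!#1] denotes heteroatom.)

5

The query [!#6;!#1] means: not carbon and not hydrogen — any heteroatom.
Check the 13 heavy atoms by environment: 8× C → no; 3× O → match; 2× N → match.
Summing the matching environments: 3 + 2 = 5 matching atoms.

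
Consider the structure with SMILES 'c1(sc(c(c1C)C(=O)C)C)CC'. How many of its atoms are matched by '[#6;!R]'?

The query [#6;!R] means: carbon not in any ring.
Check the 12 heavy atoms by environment: 1× s (aromatic, in 5-ring) → no; 4× c (aromatic, in 5-ring) → no; 6× C (acyclic) → match; 1× O (acyclic) → no.
That gives 6 matching atoms.

6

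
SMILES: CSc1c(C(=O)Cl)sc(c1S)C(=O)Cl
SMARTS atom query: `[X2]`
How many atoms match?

The query [X2] means: any atom with exactly two total connections (bonds + H).
Check the 14 heavy atoms by environment: 1× s (aromatic, X2) → match; 4× c (aromatic, X3) → no; 2× S (X2) → match; 1× C (X4) → no; 2× C (X3) → no; 2× O (X1) → no; 2× Cl (X1) → no.
Summing the matching environments: 1 + 2 = 3 matching atoms.

3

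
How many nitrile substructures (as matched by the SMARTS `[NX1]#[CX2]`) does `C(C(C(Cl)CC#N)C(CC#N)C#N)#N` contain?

[NX1]#[CX2] is the SMARTS for a nitrile: a nitrogen triple-bonded to a two-connected carbon.
The molecule carries 4 separate instances of a nitrile (-C#N) meeting every constraint; each maps to a distinct set of atoms, giving 4 matches.

4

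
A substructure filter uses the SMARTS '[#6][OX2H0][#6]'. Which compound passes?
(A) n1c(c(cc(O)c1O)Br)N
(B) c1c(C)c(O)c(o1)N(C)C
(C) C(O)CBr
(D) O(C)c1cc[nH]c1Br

D

[#6][OX2H0][#6] describes an aliphatic oxygen bridging two carbons with no H on the oxygen (an ether).
(A) has a hydroxyl group (-OH) but the oxygen has H1, not H0 bridging two carbons.
(B) has a hydroxyl group (-OH) but the oxygen has H1, not H0 bridging two carbons.
(C) has a hydroxyl group (-OH) but the oxygen has H1, not H0 bridging two carbons.
(D) contains a methoxy ether (-OCH3), which satisfies every atom and bond constraint.
So the answer is (D).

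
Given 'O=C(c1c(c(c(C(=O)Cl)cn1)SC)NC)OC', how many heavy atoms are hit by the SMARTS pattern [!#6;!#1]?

7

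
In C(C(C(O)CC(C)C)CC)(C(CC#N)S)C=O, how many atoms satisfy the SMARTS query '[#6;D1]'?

3

Check the 17 heavy atoms by environment: 5× C (D2) → no; 5× C (D3) → no; 2× O (D1) → no; 3× C (D1) → match; 1× S (D1) → no; 1× N (D1) → no.
That gives 3 matching atoms.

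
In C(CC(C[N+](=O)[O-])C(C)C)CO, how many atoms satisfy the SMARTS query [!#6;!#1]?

Check the 12 heavy atoms by environment: 8× C → no; 1× N (charge +1) → match; 1× O (charge -1) → match; 2× O → match.
Summing the matching environments: 1 + 1 + 2 = 4 matching atoms.

4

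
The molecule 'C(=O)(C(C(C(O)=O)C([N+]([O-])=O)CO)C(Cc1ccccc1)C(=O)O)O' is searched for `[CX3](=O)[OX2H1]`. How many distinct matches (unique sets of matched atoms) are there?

3

[CX3](=O)[OX2H1] is the SMARTS for a carboxylic acid: an sp2 carbon double-bonded to O and single-bonded to an -OH oxygen.
The molecule carries 3 separate instances of a carboxylic acid group (-C(=O)OH) meeting every constraint; each maps to a distinct set of atoms, giving 3 matches.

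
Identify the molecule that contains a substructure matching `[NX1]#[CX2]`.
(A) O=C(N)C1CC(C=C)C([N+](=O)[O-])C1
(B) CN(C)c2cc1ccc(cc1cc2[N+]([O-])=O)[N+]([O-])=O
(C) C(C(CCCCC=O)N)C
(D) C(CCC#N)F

D

[NX1]#[CX2] describes a nitrogen triple-bonded to a two-connected carbon (a nitrile).
(A) has a nitro group (-[N+](=O)[O-]) but there is no C#N triple bond.
(B) has a nitro group (-[N+](=O)[O-]) but there is no C#N triple bond.
(C) has a primary amino group (-NH2) but the nitrogen is NX3 (three connections), not NX1 triple-bonded.
(D) contains a nitrile (-C#N), which satisfies every atom and bond constraint.
So the answer is (D).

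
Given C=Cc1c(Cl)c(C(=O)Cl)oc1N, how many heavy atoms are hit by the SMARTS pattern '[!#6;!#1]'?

Check the 12 heavy atoms by environment: 1× o (aromatic) → match; 4× c (aromatic) → no; 3× C → no; 1× O → match; 2× Cl → match; 1× N → match.
Summing the matching environments: 1 + 1 + 2 + 1 = 5 matching atoms.

5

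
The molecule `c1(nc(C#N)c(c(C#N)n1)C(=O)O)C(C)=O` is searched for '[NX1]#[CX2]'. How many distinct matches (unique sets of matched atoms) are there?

[NX1]#[CX2] is the SMARTS for a nitrile: a nitrogen triple-bonded to a two-connected carbon.
The molecule carries 2 separate instances of a nitrile (-C#N) meeting every constraint; each maps to a distinct set of atoms, giving 2 matches.

2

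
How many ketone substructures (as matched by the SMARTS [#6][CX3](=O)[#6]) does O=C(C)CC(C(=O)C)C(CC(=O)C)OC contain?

3

[#6][CX3](=O)[#6] is the SMARTS for a ketone: a carbonyl carbon (no H) flanked by two carbons.
The molecule carries 3 separate instances of an acetyl/ketone group (-C(=O)CH3) meeting every constraint; each maps to a distinct set of atoms, giving 3 matches.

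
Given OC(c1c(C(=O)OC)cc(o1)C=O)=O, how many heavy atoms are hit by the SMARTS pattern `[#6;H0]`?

The query [#6;H0] means: any carbon with no attached hydrogen.
Check the 14 heavy atoms by environment: 1× o (aromatic, H0) → no; 3× c (aromatic, H0) → match; 1× c (aromatic, H1) → no; 2× C (H0) → match; 4× O (H0) → no; 1× C (H3) → no; 1× O (H1) → no; 1× C (H1) → no.
Summing the matching environments: 3 + 2 = 5 matching atoms.

5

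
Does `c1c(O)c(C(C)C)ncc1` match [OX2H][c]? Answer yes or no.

The pattern [OX2H][c] describes a hydroxyl oxygen attached to an aromatic carbon — a phenol.
The molecule carries a hydroxyl group (-OH), whose atoms satisfy every constraint of the query, so the pattern matches.

Yes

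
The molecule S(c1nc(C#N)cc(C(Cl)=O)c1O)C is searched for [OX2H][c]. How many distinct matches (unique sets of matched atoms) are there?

[OX2H][c] is the SMARTS for a phenol: a hydroxyl oxygen attached to an aromatic carbon.
Exactly one fragment in the molecule meets all constraints, giving 1 match.

1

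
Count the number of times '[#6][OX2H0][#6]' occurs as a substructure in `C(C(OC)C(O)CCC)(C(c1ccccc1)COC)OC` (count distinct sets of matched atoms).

3

[#6][OX2H0][#6] is the SMARTS for an ether: an aliphatic oxygen bridging two carbons with no H on the oxygen.
The molecule carries 3 separate instances of a methoxy ether (-OCH3) meeting every constraint; each maps to a distinct set of atoms, giving 3 matches.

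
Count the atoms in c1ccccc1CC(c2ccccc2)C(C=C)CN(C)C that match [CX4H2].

2

Check the 21 heavy atoms by environment: 2× C (H2, X4) → match; 2× C (H1, X4) → no; 1× C (H1, X3) → no; 1× C (H2, X3) → no; 1× N (H0, X3) → no; 2× C (H3, X4) → no; 2× c (aromatic, H0, X3) → no; 10× c (aromatic, H1, X3) → no.
That gives 2 matching atoms.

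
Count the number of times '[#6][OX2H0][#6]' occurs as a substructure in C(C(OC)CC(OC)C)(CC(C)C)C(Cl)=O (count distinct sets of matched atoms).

[#6][OX2H0][#6] is the SMARTS for an ether: an aliphatic oxygen bridging two carbons with no H on the oxygen.
The molecule carries 2 separate instances of a methoxy ether (-OCH3) meeting every constraint; each maps to a distinct set of atoms, giving 2 matches.

2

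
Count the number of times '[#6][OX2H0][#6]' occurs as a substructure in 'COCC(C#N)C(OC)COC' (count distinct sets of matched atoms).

3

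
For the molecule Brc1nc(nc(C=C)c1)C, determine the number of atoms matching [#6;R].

4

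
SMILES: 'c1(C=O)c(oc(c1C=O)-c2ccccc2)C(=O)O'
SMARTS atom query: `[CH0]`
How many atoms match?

1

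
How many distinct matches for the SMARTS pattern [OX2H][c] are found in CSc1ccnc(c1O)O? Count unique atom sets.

2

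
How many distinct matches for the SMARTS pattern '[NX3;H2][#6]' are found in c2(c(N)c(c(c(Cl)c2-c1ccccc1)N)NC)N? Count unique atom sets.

3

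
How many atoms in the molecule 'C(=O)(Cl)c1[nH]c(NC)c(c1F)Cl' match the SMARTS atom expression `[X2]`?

0

Check the 12 heavy atoms by environment: 1× n (aromatic, X3) → no; 4× c (aromatic, X3) → no; 1× F (X1) → no; 2× Cl (X1) → no; 1× C (X3) → no; 1× O (X1) → no; 1× N (X3) → no; 1× C (X4) → no.
No environment satisfies the query, so 0 matching atoms.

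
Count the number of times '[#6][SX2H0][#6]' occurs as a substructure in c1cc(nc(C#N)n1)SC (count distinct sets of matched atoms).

1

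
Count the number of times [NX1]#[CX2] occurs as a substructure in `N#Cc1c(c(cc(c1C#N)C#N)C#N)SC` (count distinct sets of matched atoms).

[NX1]#[CX2] is the SMARTS for a nitrile: a nitrogen triple-bonded to a two-connected carbon.
The molecule carries 4 separate instances of a nitrile (-C#N) meeting every constraint; each maps to a distinct set of atoms, giving 4 matches.

4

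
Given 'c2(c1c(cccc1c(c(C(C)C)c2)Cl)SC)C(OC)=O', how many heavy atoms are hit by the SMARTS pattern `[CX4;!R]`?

5

Check the 20 heavy atoms by environment: 10× c (aromatic, X3, in 6-ring) → no; 5× C (X4, acyclic) → match; 1× S (X2, acyclic) → no; 1× Cl (X1, acyclic) → no; 1× C (X3, acyclic) → no; 1× O (X1, acyclic) → no; 1× O (X2, acyclic) → no.
That gives 5 matching atoms.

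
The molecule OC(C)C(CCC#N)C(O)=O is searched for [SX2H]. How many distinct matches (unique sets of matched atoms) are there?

0

[SX2H] is the SMARTS for a thiol: an aliphatic sulfur with two connections, one being H.
The molecule has a hydroxyl group (-OH), but it is an -OH, not an -SH; nothing else fits, so there are 0 matches.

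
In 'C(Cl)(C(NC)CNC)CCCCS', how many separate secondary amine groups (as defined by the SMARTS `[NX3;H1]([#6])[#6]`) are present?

2

[NX3;H1]([#6])[#6] is the SMARTS for a secondary amine: a trivalent nitrogen with one H, bonded to two carbons.
The molecule carries 2 separate instances of an N-methylamino group (-NHCH3) meeting every constraint; each maps to a distinct set of atoms, giving 2 matches.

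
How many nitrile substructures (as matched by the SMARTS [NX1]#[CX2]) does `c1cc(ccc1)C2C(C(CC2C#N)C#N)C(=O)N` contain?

2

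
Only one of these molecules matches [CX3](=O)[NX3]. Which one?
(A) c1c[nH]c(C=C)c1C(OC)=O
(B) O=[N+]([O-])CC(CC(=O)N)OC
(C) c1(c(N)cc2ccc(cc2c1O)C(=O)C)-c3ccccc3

B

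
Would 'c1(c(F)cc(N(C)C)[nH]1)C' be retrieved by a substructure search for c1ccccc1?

No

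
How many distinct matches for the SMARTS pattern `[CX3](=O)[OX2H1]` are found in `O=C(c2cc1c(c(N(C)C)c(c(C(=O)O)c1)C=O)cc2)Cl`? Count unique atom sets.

[CX3](=O)[OX2H1] is the SMARTS for a carboxylic acid: an sp2 carbon double-bonded to O and single-bonded to an -OH oxygen.
Exactly one fragment in the molecule meets all constraints, giving 1 match.

1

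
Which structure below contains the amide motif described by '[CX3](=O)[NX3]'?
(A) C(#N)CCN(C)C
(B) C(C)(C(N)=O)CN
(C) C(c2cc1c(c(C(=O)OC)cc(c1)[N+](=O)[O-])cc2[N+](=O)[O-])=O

[CX3](=O)[NX3] describes a carbonyl carbon bonded to a trivalent nitrogen (an amide).
(A) has a nitrile (-C#N) but the nitrile N is NX1 (triple-bonded), not NX3.
(B) contains a primary amide (-C(=O)NH2), which satisfies every atom and bond constraint.
(C) has a methyl-ester group (-C(=O)OCH3) but the carbonyl is bonded to O, not to an NX3 nitrogen.
So the answer is (B).

B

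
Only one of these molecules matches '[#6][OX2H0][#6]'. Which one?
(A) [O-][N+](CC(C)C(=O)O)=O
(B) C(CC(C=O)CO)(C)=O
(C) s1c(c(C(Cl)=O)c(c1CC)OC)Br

C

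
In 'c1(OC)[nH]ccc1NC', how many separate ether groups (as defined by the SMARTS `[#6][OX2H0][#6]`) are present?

[#6][OX2H0][#6] is the SMARTS for an ether: an aliphatic oxygen bridging two carbons with no H on the oxygen.
Exactly one fragment in the molecule meets all constraints, giving 1 match.

1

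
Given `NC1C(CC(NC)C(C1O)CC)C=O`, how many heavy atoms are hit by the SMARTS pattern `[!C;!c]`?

4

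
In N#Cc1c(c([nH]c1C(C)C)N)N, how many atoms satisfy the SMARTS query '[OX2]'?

0

The query [OX2] means: aliphatic oxygen with two total connections — ether, hydroxyl, or ester single-bond O.
Check the 12 heavy atoms by environment: 1× n (aromatic, X3) → no; 4× c (aromatic, X3) → no; 2× N (X3) → no; 1× C (X2) → no; 1× N (X1) → no; 3× C (X4) → no.
No environment satisfies the query, so 0 matching atoms.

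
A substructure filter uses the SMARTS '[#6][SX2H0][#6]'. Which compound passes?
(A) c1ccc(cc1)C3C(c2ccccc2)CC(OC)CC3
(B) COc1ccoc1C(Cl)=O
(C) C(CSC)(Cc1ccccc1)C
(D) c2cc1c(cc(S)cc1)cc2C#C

C

[#6][SX2H0][#6] describes an aliphatic sulfur bridging two carbons with no H on the sulfur (a thioether).
(A) has a methoxy ether (-OCH3) but the bridging atom is O, not S.
(B) has a methoxy ether (-OCH3) but the bridging atom is O, not S.
(C) contains a methylthio ether (-SCH3), which satisfies every atom and bond constraint.
(D) has a thiol (-SH) but the sulfur has H1, not H0 bridging two carbons.
So the answer is (C).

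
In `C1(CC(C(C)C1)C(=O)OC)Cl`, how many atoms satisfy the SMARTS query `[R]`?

5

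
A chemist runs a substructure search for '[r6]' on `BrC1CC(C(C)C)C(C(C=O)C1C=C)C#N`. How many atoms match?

The query [r6] means: r6 matches atoms in a six-membered ring.
Check the 16 heavy atoms by environment: 6× C (in 6-ring) → match; 7× C (acyclic) → no; 1× O (acyclic) → no; 1× N (acyclic) → no; 1× Br (acyclic) → no.
That gives 6 matching atoms.

6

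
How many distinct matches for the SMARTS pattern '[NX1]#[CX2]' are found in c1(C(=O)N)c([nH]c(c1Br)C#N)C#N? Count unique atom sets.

2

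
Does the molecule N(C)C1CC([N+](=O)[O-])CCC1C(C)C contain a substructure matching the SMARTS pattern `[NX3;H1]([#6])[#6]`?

Yes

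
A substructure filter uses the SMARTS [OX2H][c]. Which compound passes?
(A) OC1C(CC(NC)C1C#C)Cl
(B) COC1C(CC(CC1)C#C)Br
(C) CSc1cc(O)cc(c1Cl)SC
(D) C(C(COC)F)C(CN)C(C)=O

C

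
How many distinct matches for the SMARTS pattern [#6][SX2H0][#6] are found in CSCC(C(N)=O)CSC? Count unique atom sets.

[#6][SX2H0][#6] is the SMARTS for a thioether: an aliphatic sulfur bridging two carbons with no H on the sulfur.
The molecule carries 2 separate instances of a methylthio ether (-SCH3) meeting every constraint; each maps to a distinct set of atoms, giving 2 matches.

2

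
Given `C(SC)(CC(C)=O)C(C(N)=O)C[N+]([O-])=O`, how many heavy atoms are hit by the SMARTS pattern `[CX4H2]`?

2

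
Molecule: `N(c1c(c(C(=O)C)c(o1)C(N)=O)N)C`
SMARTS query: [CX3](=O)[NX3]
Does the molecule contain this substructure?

Yes

The pattern [CX3](=O)[NX3] describes a carbonyl carbon bonded to a trivalent nitrogen — an amide.
The molecule carries a primary amide (-C(=O)NH2), whose atoms satisfy every constraint of the query, so the pattern matches.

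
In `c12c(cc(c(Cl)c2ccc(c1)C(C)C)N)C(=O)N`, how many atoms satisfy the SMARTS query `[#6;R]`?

10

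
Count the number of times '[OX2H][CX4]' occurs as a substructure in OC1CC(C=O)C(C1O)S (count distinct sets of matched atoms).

[OX2H][CX4] is the SMARTS for an aliphatic alcohol: a hydroxyl oxygen bound to an sp3 (X4) carbon.
The molecule carries 2 separate instances of a hydroxyl group (-OH) meeting every constraint; each maps to a distinct set of atoms, giving 2 matches.

2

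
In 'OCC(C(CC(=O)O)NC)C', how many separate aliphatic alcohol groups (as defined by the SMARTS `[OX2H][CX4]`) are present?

[OX2H][CX4] is the SMARTS for an aliphatic alcohol: a hydroxyl oxygen bound to an sp3 (X4) carbon.
Exactly one fragment in the molecule meets all constraints, giving 1 match.

1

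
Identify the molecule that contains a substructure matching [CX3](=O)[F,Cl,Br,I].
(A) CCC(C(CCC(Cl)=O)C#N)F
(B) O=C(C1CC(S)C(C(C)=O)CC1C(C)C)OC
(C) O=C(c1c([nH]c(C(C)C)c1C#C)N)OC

[CX3](=O)[F,Cl,Br,I] describes a carbonyl carbon bonded to a halogen (an acyl halide).
(A) contains an acyl chloride (-C(=O)Cl), which satisfies every atom and bond constraint.
(B) has a methyl-ester group (-C(=O)OCH3) but the carbonyl is bonded to -O-C, not to a halogen.
(C) has a methyl-ester group (-C(=O)OCH3) but the carbonyl is bonded to -O-C, not to a halogen.
So the answer is (A).

A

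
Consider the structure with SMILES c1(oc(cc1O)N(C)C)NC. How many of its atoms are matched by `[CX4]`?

Check the 11 heavy atoms by environment: 1× o (aromatic, X2) → no; 4× c (aromatic, X3) → no; 2× N (X3) → no; 3× C (X4) → match; 1× O (X2) → no.
That gives 3 matching atoms.

3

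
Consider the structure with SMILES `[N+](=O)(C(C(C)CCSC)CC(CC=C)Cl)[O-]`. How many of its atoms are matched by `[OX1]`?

2

Check the 16 heavy atoms by environment: 9× C (X4) → no; 1× N (charge +1, X3) → no; 1× O (charge -1, X1) → match; 1× O (X1) → match; 2× C (X3) → no; 1× S (X2) → no; 1× Cl (X1) → no.
Summing the matching environments: 1 + 1 = 2 matching atoms.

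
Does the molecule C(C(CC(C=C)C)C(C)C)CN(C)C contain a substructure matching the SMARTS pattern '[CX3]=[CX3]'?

Yes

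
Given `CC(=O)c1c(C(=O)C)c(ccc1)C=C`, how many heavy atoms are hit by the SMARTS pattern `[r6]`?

6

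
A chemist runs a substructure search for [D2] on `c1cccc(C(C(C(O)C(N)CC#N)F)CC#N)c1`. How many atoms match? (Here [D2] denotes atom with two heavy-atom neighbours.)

The query [D2] means: atom with exactly two heavy-atom neighbours.
Check the 19 heavy atoms by environment: 4× C (D2) → match; 4× C (D3) → no; 1× O (D1) → no; 1× c (aromatic, D3) → no; 5× c (aromatic, D2) → match; 1× F (D1) → no; 3× N (D1) → no.
Summing the matching environments: 4 + 5 = 9 matching atoms.

9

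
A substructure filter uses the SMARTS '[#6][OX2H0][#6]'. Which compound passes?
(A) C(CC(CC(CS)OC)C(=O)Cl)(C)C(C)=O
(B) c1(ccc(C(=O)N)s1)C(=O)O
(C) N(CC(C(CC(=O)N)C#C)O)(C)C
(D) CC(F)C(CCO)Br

A

[#6][OX2H0][#6] describes an aliphatic oxygen bridging two carbons with no H on the oxygen (an ether).
(A) contains a methoxy ether (-OCH3), which satisfies every atom and bond constraint.
(B) has a carboxylic acid group (-C(=O)OH) but the -OH oxygen has H1; the =O is OX1, not OX2.
(C) has a hydroxyl group (-OH) but the oxygen has H1, not H0 bridging two carbons.
(D) has a hydroxyl group (-OH) but the oxygen has H1, not H0 bridging two carbons.
So the answer is (A).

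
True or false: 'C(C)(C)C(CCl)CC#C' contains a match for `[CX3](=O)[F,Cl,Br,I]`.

The pattern [CX3](=O)[F,Cl,Br,I] describes a carbonyl carbon bonded to a halogen — an acyl halide.
The closest candidate here is a chloro substituent, but the Cl is not on a carbonyl carbon. No other fragment satisfies the full query, so there is no match.

False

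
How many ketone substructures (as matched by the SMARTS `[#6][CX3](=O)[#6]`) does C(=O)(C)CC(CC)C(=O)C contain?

2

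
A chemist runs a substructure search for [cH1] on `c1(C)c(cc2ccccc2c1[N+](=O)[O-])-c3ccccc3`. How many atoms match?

10

The query [cH1] means: aromatic carbon bearing exactly one hydrogen.
Check the 20 heavy atoms by environment: 6× c (aromatic, H0) → no; 10× c (aromatic, H1) → match; 1× N (charge +1, H0) → no; 1× O (charge -1, H0) → no; 1× O (H0) → no; 1× C (H3) → no.
That gives 10 matching atoms.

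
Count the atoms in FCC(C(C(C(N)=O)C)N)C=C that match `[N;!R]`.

Check the 12 heavy atoms by environment: 8× C (acyclic) → no; 1× O (acyclic) → no; 2× N (acyclic) → match; 1× F (acyclic) → no.
That gives 2 matching atoms.

2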